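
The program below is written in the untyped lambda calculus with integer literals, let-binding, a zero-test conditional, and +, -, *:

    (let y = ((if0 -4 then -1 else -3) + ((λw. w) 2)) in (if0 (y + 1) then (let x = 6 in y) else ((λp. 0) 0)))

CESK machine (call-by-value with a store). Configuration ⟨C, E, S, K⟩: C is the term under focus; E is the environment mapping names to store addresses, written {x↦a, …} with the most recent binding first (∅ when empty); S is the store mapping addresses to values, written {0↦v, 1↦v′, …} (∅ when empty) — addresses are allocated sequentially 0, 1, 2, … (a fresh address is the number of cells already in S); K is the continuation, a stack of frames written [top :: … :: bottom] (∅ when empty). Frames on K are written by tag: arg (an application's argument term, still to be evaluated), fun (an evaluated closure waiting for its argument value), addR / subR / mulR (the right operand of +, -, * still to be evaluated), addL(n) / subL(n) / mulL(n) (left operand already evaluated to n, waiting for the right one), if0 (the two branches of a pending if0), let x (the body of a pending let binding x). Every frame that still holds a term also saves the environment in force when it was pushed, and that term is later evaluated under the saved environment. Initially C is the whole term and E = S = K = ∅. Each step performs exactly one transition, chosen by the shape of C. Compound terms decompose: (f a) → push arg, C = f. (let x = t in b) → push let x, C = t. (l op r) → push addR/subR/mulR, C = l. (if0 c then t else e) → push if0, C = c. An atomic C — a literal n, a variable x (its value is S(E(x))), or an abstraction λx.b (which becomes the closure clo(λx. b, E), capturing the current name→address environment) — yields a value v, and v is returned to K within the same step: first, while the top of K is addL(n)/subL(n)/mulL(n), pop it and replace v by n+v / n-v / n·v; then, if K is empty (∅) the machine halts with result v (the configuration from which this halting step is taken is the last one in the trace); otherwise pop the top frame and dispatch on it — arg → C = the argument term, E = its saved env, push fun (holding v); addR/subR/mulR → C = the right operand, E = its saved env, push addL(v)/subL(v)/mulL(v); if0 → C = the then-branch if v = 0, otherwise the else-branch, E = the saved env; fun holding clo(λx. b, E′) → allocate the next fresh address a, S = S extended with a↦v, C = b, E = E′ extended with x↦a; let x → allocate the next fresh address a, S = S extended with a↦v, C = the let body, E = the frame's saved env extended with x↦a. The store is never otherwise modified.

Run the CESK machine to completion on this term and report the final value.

Answer: -1

Execution trace:
step 0: <C=(let y = ((if0 -4 then -1 else -3) + ((λw. w) 2)) in (if0 (y + 1) then (let x = 6 in y) else ((λp. 0) 0))), E=∅, S=∅, K=∅>
step 1: <C=((if0 -4 then -1 else -3) + ((λw. w) 2)), E=∅, S=∅, K=[let y]>
step 2: <C=(if0 -4 then -1 else -3), E=∅, S=∅, K=[addR :: let y]>
step 3: <C=-4, E=∅, S=∅, K=[if0 :: addR :: let y]>
step 4: <C=-3, E=∅, S=∅, K=[addR :: let y]>
step 5: <C=((λw. w) 2), E=∅, S=∅, K=[addL(-3) :: let y]>
step 6: <C=(λw. w), E=∅, S=∅, K=[arg :: addL(-3) :: let y]>
step 7: <C=2, E=∅, S=∅, K=[fun :: addL(-3) :: let y]>
step 8: <C=w, E={w↦0}, S={0↦2}, K=[addL(-3) :: let y]>
step 9: <C=(if0 (y + 1) then (let x = 6 in y) else ((λp. 0) 0)), E={y↦1}, S={0↦2, 1↦-1}, K=∅>
step 10: <C=(y + 1), E={y↦1}, S={0↦2, 1↦-1}, K=[if0]>
step 11: <C=y, E={y↦1}, S={0↦2, 1↦-1}, K=[addR :: if0]>
step 12: <C=1, E={y↦1}, S={0↦2, 1↦-1}, K=[addL(-1) :: if0]>
step 13: <C=(let x = 6 in y), E={y↦1}, S={0↦2, 1↦-1}, K=∅>
step 14: <C=6, E={y↦1}, S={0↦2, 1↦-1}, K=[let x]>
step 15: <C=y, E={x↦2, y↦1}, S={0↦2, 1↦-1, 2↦6}, K=∅>
→ final value -1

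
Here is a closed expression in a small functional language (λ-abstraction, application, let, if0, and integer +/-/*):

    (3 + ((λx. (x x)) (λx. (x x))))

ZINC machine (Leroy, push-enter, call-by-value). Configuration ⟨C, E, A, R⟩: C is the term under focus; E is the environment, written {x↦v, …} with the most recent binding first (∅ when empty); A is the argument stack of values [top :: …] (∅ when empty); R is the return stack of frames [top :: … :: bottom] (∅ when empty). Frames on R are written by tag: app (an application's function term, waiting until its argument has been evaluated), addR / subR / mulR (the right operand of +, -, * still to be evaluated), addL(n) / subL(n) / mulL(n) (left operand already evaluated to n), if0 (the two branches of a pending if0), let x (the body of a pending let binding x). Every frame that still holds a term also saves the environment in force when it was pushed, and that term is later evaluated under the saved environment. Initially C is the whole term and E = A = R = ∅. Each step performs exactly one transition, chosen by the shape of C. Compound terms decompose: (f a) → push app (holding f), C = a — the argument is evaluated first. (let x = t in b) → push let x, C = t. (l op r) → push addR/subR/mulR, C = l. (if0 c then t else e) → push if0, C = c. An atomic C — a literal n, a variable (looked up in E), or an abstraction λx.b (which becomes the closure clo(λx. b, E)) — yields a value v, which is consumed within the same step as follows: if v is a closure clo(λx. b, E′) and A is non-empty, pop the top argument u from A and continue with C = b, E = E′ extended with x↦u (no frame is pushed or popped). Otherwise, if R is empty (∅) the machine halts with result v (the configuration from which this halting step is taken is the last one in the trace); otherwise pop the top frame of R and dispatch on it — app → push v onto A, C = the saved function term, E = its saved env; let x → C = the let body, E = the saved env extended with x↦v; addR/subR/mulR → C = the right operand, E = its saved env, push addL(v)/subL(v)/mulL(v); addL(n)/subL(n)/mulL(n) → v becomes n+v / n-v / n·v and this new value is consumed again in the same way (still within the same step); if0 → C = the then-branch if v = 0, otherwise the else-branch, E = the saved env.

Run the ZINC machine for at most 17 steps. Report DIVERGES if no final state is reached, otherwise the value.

Answer: DIVERGES (no final state within 17 steps)

Derivation:
t=0: ⟨C=(3 + ((λx. (x x)) (λx. (x x)))); E=∅; A=∅; R=∅⟩
t=1: ⟨C=3; E=∅; A=∅; R=[addR]⟩
t=2: ⟨C=((λx. (x x)) (λx. (x x))); E=∅; A=∅; R=[addL(3)]⟩
t=3: ⟨C=(λx. (x x)); E=∅; A=∅; R=[app :: addL(3)]⟩
t=4: ⟨C=(λx. (x x)); E=∅; A=[clo(λx. (x x), ∅)]; R=[addL(3)]⟩
t=5: ⟨C=(x x); E={x↦clo(λx. (x x), ∅)}; A=∅; R=[addL(3)]⟩
t=6: ⟨C=x; E={x↦clo(λx. (x x), ∅)}; A=∅; R=[app :: addL(3)]⟩
t=7: ⟨C=x; E={x↦clo(λx. (x x), ∅)}; A=[clo(λx. (x x), ∅)]; R=[addL(3)]⟩
… configuration repeats with period 3 (steps 5–7 recur indefinitely) …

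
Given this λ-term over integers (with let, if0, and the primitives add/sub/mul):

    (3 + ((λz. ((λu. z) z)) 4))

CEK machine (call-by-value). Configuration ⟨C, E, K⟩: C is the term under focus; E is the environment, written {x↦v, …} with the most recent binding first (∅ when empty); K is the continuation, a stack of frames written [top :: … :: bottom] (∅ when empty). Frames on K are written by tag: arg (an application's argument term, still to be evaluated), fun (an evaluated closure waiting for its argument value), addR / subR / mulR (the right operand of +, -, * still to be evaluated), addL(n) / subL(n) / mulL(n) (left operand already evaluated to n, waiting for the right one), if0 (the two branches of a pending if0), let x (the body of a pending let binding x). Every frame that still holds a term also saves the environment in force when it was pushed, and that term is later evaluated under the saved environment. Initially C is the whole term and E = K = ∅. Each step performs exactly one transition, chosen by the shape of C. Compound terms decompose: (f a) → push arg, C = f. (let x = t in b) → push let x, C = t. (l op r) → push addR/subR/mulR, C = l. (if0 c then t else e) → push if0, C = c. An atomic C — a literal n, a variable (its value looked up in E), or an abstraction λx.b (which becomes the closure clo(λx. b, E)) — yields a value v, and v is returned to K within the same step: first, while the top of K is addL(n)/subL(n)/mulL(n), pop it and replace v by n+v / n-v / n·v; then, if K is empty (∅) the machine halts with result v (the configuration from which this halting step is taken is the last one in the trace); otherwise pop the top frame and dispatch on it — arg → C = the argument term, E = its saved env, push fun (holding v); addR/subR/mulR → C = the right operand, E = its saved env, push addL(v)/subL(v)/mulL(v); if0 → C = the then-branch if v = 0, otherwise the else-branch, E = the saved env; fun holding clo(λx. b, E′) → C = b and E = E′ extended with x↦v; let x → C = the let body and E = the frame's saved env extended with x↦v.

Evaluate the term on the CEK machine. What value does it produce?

Answer: 7

Derivation:
t=0: ⟨C=(3 + ((λz. ((λu. z) z)) 4)); E=∅; K=∅⟩
t=1: ⟨C=3; E=∅; K=[addR]⟩
t=2: ⟨C=((λz. ((λu. z) z)) 4); E=∅; K=[addL(3)]⟩
t=3: ⟨C=(λz. ((λu. z) z)); E=∅; K=[arg :: addL(3)]⟩
t=4: ⟨C=4; E=∅; K=[fun :: addL(3)]⟩
t=5: ⟨C=((λu. z) z); E={z↦4}; K=[addL(3)]⟩
t=6: ⟨C=(λu. z); E={z↦4}; K=[arg :: addL(3)]⟩
t=7: ⟨C=z; E={z↦4}; K=[fun :: addL(3)]⟩
t=8: ⟨C=z; E={u↦4, z↦4}; K=[addL(3)]⟩
→ final value 7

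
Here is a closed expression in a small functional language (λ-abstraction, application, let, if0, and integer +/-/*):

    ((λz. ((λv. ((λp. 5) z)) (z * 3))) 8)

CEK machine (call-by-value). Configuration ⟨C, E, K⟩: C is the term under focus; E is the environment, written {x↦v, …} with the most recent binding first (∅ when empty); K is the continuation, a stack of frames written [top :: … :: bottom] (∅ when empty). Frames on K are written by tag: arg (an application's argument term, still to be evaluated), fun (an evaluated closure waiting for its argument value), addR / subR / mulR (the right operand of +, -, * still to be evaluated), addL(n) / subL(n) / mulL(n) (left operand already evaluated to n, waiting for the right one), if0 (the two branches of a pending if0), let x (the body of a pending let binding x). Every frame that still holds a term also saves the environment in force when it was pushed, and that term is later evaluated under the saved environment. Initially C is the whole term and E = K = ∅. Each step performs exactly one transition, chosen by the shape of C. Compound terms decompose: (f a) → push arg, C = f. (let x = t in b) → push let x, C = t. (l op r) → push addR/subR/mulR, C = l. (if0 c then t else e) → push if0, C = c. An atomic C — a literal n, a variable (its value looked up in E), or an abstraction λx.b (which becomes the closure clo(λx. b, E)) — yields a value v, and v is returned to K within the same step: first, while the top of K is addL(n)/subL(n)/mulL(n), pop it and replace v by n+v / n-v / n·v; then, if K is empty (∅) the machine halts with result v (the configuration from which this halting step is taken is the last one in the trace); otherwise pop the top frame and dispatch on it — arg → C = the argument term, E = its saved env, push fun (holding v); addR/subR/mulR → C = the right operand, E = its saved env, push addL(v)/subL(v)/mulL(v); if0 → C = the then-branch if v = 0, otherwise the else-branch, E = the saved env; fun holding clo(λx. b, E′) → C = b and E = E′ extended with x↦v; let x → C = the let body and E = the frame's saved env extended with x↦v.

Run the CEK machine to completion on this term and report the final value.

Answer: 5

Machine steps:
0. [C=((λz. ((λv. ((λp. 5) z)) (z * 3))) 8) | E=∅ | K=∅]
1. [C=(λz. ((λv. ((λp. 5) z)) (z * 3))) | E=∅ | K=[arg]]
2. [C=8 | E=∅ | K=[fun]]
3. [C=((λv. ((λp. 5) z)) (z * 3)) | E={z↦8} | K=∅]
4. [C=(λv. ((λp. 5) z)) | E={z↦8} | K=[arg]]
5. [C=(z * 3) | E={z↦8} | K=[fun]]
6. [C=z | E={z↦8} | K=[mulR :: fun]]
7. [C=3 | E={z↦8} | K=[mulL(8) :: fun]]
8. [C=((λp. 5) z) | E={v↦24, z↦8} | K=∅]
9. [C=(λp. 5) | E={v↦24, z↦8} | K=[arg]]
10. [C=z | E={v↦24, z↦8} | K=[fun]]
11. [C=5 | E={p↦8, v↦24, z↦8} | K=∅]
→ final value 5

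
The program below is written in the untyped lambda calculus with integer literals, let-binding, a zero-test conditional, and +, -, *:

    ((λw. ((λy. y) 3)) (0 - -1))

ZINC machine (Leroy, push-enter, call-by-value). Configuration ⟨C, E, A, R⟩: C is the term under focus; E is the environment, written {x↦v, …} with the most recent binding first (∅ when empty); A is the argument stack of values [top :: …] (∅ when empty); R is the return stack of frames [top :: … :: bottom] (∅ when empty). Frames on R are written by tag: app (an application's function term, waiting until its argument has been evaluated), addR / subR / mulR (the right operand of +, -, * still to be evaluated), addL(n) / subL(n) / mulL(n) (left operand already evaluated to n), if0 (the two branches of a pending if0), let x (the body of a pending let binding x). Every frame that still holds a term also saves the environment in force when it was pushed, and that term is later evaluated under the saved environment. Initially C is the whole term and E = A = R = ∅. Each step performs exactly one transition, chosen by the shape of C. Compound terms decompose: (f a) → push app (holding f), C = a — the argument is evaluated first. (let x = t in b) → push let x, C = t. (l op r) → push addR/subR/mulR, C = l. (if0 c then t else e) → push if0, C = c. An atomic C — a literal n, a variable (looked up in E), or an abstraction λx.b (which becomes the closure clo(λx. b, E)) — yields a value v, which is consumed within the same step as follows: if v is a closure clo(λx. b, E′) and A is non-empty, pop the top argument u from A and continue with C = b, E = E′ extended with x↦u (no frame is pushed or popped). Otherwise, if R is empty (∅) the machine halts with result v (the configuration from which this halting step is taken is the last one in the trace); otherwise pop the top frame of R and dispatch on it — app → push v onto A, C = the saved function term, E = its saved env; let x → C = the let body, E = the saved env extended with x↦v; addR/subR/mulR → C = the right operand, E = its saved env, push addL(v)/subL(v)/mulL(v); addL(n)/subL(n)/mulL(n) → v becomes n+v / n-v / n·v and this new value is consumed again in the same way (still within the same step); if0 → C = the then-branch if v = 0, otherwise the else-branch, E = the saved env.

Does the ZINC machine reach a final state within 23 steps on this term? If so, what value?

step 0: [C=((λw. ((λy. y) 3)) (0 - -1)) | E=∅ | A=∅ | R=∅]
step 1: [C=(0 - -1) | E=∅ | A=∅ | R=[app]]
step 2: [C=0 | E=∅ | A=∅ | R=[subR :: app]]
step 3: [C=-1 | E=∅ | A=∅ | R=[subL(0) :: app]]
step 4: [C=(λw. ((λy. y) 3)) | E=∅ | A=[1] | R=∅]
step 5: [C=((λy. y) 3) | E={w↦1} | A=∅ | R=∅]
step 6: [C=3 | E={w↦1} | A=∅ | R=[app]]
step 7: [C=(λy. y) | E={w↦1} | A=[3] | R=∅]
step 8: [C=y | E={y↦3, w↦1} | A=∅ | R=∅]
→ final value 3

Answer: 3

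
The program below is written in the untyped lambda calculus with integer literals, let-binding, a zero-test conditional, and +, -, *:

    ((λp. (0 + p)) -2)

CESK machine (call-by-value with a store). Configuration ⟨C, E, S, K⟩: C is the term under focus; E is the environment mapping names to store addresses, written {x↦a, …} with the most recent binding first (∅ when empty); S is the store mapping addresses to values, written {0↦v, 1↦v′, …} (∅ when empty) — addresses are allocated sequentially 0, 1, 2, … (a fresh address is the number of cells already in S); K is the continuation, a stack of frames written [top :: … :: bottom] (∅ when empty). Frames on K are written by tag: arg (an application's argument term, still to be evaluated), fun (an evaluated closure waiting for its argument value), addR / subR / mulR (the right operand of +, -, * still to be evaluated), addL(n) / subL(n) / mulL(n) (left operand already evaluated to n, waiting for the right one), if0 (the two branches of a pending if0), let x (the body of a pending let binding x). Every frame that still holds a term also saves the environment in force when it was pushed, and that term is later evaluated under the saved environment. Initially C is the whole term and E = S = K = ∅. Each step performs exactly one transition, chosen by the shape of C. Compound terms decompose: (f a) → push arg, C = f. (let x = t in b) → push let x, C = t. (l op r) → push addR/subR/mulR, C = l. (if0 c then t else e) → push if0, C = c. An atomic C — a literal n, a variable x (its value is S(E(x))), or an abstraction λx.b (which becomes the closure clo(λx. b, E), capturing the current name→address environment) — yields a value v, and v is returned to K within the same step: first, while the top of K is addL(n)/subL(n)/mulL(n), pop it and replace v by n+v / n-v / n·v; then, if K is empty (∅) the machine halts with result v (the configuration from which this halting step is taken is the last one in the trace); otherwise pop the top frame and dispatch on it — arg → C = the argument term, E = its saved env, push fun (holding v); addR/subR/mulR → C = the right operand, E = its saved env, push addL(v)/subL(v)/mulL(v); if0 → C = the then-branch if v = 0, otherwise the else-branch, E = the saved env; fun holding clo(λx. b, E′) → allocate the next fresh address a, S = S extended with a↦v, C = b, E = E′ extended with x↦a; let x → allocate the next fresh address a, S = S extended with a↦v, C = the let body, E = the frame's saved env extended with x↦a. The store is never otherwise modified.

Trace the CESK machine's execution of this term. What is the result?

Answer: -2

Machine steps:
0. <C=((λp. (0 + p)) -2), E=∅, S=∅, K=∅>
1. <C=(λp. (0 + p)), E=∅, S=∅, K=[arg]>
2. <C=-2, E=∅, S=∅, K=[fun]>
3. <C=(0 + p), E={p↦0}, S={0↦-2}, K=∅>
4. <C=0, E={p↦0}, S={0↦-2}, K=[addR]>
5. <C=p, E={p↦0}, S={0↦-2}, K=[addL(0)]>
→ final value -2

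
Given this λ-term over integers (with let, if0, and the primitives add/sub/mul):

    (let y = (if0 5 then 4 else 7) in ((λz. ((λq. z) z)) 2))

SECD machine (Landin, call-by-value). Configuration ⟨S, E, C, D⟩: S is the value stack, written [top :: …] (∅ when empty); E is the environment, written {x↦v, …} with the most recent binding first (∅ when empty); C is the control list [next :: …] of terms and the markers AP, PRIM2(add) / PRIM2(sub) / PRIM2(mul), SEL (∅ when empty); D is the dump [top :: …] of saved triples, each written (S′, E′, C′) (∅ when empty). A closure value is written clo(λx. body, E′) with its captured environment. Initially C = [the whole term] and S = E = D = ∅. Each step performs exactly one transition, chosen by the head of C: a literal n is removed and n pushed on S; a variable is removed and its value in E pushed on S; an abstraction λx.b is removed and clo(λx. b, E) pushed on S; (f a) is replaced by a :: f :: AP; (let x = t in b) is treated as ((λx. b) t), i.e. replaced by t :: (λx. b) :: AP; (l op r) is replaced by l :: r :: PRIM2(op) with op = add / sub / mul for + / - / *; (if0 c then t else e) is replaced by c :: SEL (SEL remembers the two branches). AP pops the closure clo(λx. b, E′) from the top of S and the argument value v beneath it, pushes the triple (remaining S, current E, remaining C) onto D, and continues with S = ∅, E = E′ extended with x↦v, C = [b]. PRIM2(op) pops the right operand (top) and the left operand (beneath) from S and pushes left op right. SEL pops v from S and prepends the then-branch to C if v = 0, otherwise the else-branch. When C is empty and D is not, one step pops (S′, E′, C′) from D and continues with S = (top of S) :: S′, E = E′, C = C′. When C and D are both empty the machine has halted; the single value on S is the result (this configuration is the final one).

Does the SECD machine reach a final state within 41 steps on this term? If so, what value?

step 0: [S=∅ | E=∅ | C=[(let y = (if0 5 then 4 else 7) in ((λz. ((λq. z) z)) 2))] | D=∅]
step 1: [S=∅ | E=∅ | C=[(if0 5 then 4 else 7) :: (λy. ((λz. ((λq. z) z)) 2)) :: AP] | D=∅]
step 2: [S=∅ | E=∅ | C=[5 :: SEL :: (λy. ((λz. ((λq. z) z)) 2)) :: AP] | D=∅]
step 3: [S=[5] | E=∅ | C=[SEL :: (λy. ((λz. ((λq. z) z)) 2)) :: AP] | D=∅]
step 4: [S=∅ | E=∅ | C=[7 :: (λy. ((λz. ((λq. z) z)) 2)) :: AP] | D=∅]
step 5: [S=[7] | E=∅ | C=[(λy. ((λz. ((λq. z) z)) 2)) :: AP] | D=∅]
step 6: [S=[clo(λy. ((λz. ((λq. z) z)) 2), ∅) :: 7] | E=∅ | C=[AP] | D=∅]
step 7: [S=∅ | E={y↦7} | C=[((λz. ((λq. z) z)) 2)] | D=[(∅, ∅, ∅)]]
step 8: [S=∅ | E={y↦7} | C=[2 :: (λz. ((λq. z) z)) :: AP] | D=[(∅, ∅, ∅)]]
step 9: [S=[2] | E={y↦7} | C=[(λz. ((λq. z) z)) :: AP] | D=[(∅, ∅, ∅)]]
step 10: [S=[clo(λz. ((λq. z) z), {y↦7}) :: 2] | E={y↦7} | C=[AP] | D=[(∅, ∅, ∅)]]
step 11: [S=∅ | E={z↦2, y↦7} | C=[((λq. z) z)] | D=[(∅, {y↦7}, ∅) :: (∅, ∅, ∅)]]
step 12: [S=∅ | E={z↦2, y↦7} | C=[z :: (λq. z) :: AP] | D=[(∅, {y↦7}, ∅) :: (∅, ∅, ∅)]]
step 13: [S=[2] | E={z↦2, y↦7} | C=[(λq. z) :: AP] | D=[(∅, {y↦7}, ∅) :: (∅, ∅, ∅)]]
step 14: [S=[clo(λq. z, {z↦2, y↦7}) :: 2] | E={z↦2, y↦7} | C=[AP] | D=[(∅, {y↦7}, ∅) :: (∅, ∅, ∅)]]
step 15: [S=∅ | E={q↦2, z↦2, y↦7} | C=[z] | D=[(∅, {z↦2, y↦7}, ∅) :: (∅, {y↦7}, ∅) :: (∅, ∅, ∅)]]
step 16: [S=[2] | E={q↦2, z↦2, y↦7} | C=∅ | D=[(∅, {z↦2, y↦7}, ∅) :: (∅, {y↦7}, ∅) :: (∅, ∅, ∅)]]
step 17: [S=[2] | E={z↦2, y↦7} | C=∅ | D=[(∅, {y↦7}, ∅) :: (∅, ∅, ∅)]]
step 18: [S=[2] | E={y↦7} | C=∅ | D=[(∅, ∅, ∅)]]
step 19: [S=[2] | E=∅ | C=∅ | D=∅]
→ final value 2

Answer: 2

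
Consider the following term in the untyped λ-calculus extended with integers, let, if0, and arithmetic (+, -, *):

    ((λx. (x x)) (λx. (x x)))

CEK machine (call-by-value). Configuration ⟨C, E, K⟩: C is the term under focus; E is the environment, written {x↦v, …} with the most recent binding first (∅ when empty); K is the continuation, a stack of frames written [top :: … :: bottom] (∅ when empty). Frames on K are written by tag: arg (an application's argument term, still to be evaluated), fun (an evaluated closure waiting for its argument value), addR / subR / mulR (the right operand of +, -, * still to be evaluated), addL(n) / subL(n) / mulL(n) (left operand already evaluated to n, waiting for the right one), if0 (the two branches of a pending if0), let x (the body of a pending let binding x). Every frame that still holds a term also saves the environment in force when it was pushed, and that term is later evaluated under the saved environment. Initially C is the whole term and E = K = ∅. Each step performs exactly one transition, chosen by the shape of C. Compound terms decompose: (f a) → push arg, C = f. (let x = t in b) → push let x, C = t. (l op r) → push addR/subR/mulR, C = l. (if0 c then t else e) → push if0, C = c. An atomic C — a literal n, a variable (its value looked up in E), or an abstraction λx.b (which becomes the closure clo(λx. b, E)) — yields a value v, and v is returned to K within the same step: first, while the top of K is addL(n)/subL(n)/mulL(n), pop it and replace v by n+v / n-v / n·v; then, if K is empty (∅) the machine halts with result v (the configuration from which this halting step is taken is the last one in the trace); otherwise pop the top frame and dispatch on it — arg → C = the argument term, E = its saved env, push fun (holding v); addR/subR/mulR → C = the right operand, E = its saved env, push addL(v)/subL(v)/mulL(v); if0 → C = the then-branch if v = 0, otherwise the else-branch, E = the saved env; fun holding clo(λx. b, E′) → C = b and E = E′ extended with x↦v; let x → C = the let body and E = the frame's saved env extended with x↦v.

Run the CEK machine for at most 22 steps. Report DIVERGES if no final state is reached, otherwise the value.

Answer: DIVERGES (no final state within 22 steps)

Machine steps:
[0] [C=((λx. (x x)) (λx. (x x))) | E=∅ | K=∅]
[1] [C=(λx. (x x)) | E=∅ | K=[arg]]
[2] [C=(λx. (x x)) | E=∅ | K=[fun]]
[3] [C=(x x) | E={x↦clo(λx. (x x), ∅)} | K=∅]
[4] [C=x | E={x↦clo(λx. (x x), ∅)} | K=[arg]]
[5] [C=x | E={x↦clo(λx. (x x), ∅)} | K=[fun]]
… configuration repeats with period 3 (steps 3–5 recur indefinitely) …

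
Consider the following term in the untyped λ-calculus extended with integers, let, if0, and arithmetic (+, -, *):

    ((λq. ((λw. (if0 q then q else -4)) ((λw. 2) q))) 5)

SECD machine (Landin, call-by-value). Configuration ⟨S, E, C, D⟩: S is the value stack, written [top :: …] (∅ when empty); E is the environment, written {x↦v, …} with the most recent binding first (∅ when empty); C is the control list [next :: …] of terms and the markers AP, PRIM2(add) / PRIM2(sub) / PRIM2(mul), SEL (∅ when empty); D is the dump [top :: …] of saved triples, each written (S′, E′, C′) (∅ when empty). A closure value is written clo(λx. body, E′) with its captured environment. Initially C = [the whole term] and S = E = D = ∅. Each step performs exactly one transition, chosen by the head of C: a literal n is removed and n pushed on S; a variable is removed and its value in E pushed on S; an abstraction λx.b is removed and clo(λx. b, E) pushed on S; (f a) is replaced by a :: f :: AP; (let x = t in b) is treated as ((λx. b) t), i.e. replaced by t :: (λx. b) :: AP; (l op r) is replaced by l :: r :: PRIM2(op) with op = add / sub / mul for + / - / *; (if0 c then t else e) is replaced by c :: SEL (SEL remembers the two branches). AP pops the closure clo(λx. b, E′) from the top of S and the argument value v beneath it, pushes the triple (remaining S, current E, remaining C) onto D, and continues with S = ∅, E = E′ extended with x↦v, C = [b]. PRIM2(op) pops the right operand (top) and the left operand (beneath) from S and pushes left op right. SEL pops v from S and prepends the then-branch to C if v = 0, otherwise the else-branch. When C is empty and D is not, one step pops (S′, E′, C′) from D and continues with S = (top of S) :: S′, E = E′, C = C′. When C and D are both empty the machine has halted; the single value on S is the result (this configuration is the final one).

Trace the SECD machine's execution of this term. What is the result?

step 0: <S=∅, E=∅, C=[((λq. ((λw. (if0 q then q else -4)) ((λw. 2) q))) 5)], D=∅>
step 1: <S=∅, E=∅, C=[5 :: (λq. ((λw. (if0 q then q else -4)) ((λw. 2) q))) :: AP], D=∅>
step 2: <S=[5], E=∅, C=[(λq. ((λw. (if0 q then q else -4)) ((λw. 2) q))) :: AP], D=∅>
step 3: <S=[clo(λq. ((λw. (if0 q then q else -4)) ((λw. 2) q)), ∅) :: 5], E=∅, C=[AP], D=∅>
step 4: <S=∅, E={q↦5}, C=[((λw. (if0 q then q else -4)) ((λw. 2) q))], D=[(∅, ∅, ∅)]>
step 5: <S=∅, E={q↦5}, C=[((λw. 2) q) :: (λw. (if0 q then q else -4)) :: AP], D=[(∅, ∅, ∅)]>
step 6: <S=∅, E={q↦5}, C=[q :: (λw. 2) :: AP :: (λw. (if0 q then q else -4)) :: AP], D=[(∅, ∅, ∅)]>
step 7: <S=[5], E={q↦5}, C=[(λw. 2) :: AP :: (λw. (if0 q then q else -4)) :: AP], D=[(∅, ∅, ∅)]>
step 8: <S=[clo(λw. 2, {q↦5}) :: 5], E={q↦5}, C=[AP :: (λw. (if0 q then q else -4)) :: AP], D=[(∅, ∅, ∅)]>
step 9: <S=∅, E={w↦5, q↦5}, C=[2], D=[(∅, {q↦5}, [(λw. (if0 q then q else -4)) :: AP]) :: (∅, ∅, ∅)]>
step 10: <S=[2], E={w↦5, q↦5}, C=∅, D=[(∅, {q↦5}, [(λw. (if0 q then q else -4)) :: AP]) :: (∅, ∅, ∅)]>
step 11: <S=[2], E={q↦5}, C=[(λw. (if0 q then q else -4)) :: AP], D=[(∅, ∅, ∅)]>
step 12: <S=[clo(λw. (if0 q then q else -4), {q↦5}) :: 2], E={q↦5}, C=[AP], D=[(∅, ∅, ∅)]>
step 13: <S=∅, E={w↦2, q↦5}, C=[(if0 q then q else -4)], D=[(∅, {q↦5}, ∅) :: (∅, ∅, ∅)]>
step 14: <S=∅, E={w↦2, q↦5}, C=[q :: SEL], D=[(∅, {q↦5}, ∅) :: (∅, ∅, ∅)]>
step 15: <S=[5], E={w↦2, q↦5}, C=[SEL], D=[(∅, {q↦5}, ∅) :: (∅, ∅, ∅)]>
step 16: <S=∅, E={w↦2, q↦5}, C=[-4], D=[(∅, {q↦5}, ∅) :: (∅, ∅, ∅)]>
step 17: <S=[-4], E={w↦2, q↦5}, C=∅, D=[(∅, {q↦5}, ∅) :: (∅, ∅, ∅)]>
step 18: <S=[-4], E={q↦5}, C=∅, D=[(∅, ∅, ∅)]>
step 19: <S=[-4], E=∅, C=∅, D=∅>
→ final value -4

Answer: -4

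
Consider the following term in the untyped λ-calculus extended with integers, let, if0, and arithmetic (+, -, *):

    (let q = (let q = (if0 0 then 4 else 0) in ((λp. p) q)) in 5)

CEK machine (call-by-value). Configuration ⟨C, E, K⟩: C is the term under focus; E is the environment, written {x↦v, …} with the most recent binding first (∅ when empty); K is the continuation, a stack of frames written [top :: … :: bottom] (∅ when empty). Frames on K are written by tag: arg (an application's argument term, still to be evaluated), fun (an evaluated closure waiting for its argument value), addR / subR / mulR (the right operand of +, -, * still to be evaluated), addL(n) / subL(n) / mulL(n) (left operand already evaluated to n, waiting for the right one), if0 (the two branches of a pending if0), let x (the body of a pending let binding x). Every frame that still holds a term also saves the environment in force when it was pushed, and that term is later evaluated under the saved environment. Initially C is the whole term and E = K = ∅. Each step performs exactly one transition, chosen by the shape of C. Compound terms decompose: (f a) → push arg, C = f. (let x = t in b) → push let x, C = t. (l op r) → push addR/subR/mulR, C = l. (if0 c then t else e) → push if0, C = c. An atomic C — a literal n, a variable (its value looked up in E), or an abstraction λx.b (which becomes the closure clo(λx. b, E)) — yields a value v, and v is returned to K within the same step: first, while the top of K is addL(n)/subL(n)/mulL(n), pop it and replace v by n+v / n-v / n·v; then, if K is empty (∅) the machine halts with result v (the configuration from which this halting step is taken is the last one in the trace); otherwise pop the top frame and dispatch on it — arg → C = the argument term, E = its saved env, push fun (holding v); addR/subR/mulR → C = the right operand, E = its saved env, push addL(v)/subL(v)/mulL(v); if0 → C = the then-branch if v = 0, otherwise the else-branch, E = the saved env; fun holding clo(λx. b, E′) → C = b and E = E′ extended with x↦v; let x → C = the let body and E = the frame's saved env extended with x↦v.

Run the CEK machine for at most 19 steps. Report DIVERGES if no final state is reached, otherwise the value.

step 0: <C=(let q = (let q = (if0 0 then 4 else 0) in ((λp. p) q)) in 5), E=∅, K=∅>
step 1: <C=(let q = (if0 0 then 4 else 0) in ((λp. p) q)), E=∅, K=[let q]>
step 2: <C=(if0 0 then 4 else 0), E=∅, K=[let q :: let q]>
step 3: <C=0, E=∅, K=[if0 :: let q :: let q]>
step 4: <C=4, E=∅, K=[let q :: let q]>
step 5: <C=((λp. p) q), E={q↦4}, K=[let q]>
step 6: <C=(λp. p), E={q↦4}, K=[arg :: let q]>
step 7: <C=q, E={q↦4}, K=[fun :: let q]>
step 8: <C=p, E={p↦4, q↦4}, K=[let q]>
step 9: <C=5, E={q↦4}, K=∅>
→ final value 5

Answer: 5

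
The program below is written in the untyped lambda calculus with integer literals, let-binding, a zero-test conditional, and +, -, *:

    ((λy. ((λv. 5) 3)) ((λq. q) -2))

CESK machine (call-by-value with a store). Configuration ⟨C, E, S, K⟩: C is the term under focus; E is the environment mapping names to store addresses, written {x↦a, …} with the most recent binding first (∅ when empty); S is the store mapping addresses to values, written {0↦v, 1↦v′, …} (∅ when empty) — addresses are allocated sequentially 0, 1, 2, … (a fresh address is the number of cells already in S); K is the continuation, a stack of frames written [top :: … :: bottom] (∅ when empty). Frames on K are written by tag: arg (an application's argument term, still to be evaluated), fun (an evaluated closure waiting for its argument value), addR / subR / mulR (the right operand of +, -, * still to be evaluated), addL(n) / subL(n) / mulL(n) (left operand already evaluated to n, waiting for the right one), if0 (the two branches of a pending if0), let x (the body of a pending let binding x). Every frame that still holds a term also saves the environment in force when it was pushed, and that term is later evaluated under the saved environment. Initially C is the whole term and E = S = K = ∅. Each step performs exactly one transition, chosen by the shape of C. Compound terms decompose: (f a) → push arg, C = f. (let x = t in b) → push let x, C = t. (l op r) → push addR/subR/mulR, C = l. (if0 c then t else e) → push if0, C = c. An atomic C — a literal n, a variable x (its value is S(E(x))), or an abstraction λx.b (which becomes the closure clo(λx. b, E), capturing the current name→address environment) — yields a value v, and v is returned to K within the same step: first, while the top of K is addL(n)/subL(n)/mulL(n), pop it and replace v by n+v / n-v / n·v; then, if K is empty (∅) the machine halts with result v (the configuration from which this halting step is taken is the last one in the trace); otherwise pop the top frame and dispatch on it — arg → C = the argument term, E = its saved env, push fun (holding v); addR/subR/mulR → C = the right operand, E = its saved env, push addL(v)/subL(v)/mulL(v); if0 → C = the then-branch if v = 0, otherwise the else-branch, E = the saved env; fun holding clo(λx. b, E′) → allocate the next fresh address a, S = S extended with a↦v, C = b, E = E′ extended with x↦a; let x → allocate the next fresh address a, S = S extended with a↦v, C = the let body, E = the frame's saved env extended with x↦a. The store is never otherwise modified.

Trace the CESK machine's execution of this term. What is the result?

Answer: 5

Machine steps:
0. [C=((λy. ((λv. 5) 3)) ((λq. q) -2)) | E=∅ | S=∅ | K=∅]
1. [C=(λy. ((λv. 5) 3)) | E=∅ | S=∅ | K=[arg]]
2. [C=((λq. q) -2) | E=∅ | S=∅ | K=[fun]]
3. [C=(λq. q) | E=∅ | S=∅ | K=[arg :: fun]]
4. [C=-2 | E=∅ | S=∅ | K=[fun :: fun]]
5. [C=q | E={q↦0} | S={0↦-2} | K=[fun]]
6. [C=((λv. 5) 3) | E={y↦1} | S={0↦-2, 1↦-2} | K=∅]
7. [C=(λv. 5) | E={y↦1} | S={0↦-2, 1↦-2} | K=[arg]]
8. [C=3 | E={y↦1} | S={0↦-2, 1↦-2} | K=[fun]]
9. [C=5 | E={v↦2, y↦1} | S={0↦-2, 1↦-2, 2↦3} | K=∅]
→ final value 5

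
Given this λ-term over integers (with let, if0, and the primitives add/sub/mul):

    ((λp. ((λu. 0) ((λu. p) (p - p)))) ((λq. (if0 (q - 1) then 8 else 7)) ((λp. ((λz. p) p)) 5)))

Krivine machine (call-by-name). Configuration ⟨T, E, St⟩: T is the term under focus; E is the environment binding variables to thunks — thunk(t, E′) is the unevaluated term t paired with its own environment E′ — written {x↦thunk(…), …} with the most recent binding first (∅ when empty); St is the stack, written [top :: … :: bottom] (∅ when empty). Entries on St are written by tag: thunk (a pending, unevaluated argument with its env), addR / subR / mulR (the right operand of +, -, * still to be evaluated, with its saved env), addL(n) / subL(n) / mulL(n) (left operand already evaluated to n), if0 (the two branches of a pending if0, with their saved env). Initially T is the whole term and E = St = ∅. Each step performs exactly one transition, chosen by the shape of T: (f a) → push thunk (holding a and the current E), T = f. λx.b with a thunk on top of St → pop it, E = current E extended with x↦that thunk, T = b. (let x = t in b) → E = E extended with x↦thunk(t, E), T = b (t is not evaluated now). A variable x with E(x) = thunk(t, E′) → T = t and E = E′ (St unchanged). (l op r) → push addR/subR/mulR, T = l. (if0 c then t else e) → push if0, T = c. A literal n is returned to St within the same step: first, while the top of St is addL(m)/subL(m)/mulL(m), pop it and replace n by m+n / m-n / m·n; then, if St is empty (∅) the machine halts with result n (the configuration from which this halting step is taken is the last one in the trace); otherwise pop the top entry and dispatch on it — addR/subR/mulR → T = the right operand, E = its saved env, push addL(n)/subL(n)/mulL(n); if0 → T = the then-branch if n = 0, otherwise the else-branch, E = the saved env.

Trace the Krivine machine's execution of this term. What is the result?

t=0: [T=((λp. ((λu. 0) ((λu. p) (p - p)))) ((λq. (if0 (q - 1) then 8 else 7)) ((λp. ((λz. p) p)) 5))) | E=∅ | St=∅]
t=1: [T=(λp. ((λu. 0) ((λu. p) (p - p)))) | E=∅ | St=[thunk]]
t=2: [T=((λu. 0) ((λu. p) (p - p))) | E={p↦thunk(((λq. (if0 (q - 1) then 8 else 7)) ((λp. ((λz. p) p)) 5)), ∅)} | St=∅]
t=3: [T=(λu. 0) | E={p↦thunk(((λq. (if0 (q - 1) then 8 else 7)) ((λp. ((λz. p) p)) 5)), ∅)} | St=[thunk]]
t=4: [T=0 | E={u↦thunk(((λu. p) (p - p)), {p↦thunk(((λq. (if0 (q - 1) then 8 else 7)) ((λp. ((λz. p) p)) 5)), ∅)}), p↦thunk(((λq. (if0 (q - 1) then 8 else 7)) ((λp. ((λz. p) p)) 5)), ∅)} | St=∅]
→ final value 0

Answer: 0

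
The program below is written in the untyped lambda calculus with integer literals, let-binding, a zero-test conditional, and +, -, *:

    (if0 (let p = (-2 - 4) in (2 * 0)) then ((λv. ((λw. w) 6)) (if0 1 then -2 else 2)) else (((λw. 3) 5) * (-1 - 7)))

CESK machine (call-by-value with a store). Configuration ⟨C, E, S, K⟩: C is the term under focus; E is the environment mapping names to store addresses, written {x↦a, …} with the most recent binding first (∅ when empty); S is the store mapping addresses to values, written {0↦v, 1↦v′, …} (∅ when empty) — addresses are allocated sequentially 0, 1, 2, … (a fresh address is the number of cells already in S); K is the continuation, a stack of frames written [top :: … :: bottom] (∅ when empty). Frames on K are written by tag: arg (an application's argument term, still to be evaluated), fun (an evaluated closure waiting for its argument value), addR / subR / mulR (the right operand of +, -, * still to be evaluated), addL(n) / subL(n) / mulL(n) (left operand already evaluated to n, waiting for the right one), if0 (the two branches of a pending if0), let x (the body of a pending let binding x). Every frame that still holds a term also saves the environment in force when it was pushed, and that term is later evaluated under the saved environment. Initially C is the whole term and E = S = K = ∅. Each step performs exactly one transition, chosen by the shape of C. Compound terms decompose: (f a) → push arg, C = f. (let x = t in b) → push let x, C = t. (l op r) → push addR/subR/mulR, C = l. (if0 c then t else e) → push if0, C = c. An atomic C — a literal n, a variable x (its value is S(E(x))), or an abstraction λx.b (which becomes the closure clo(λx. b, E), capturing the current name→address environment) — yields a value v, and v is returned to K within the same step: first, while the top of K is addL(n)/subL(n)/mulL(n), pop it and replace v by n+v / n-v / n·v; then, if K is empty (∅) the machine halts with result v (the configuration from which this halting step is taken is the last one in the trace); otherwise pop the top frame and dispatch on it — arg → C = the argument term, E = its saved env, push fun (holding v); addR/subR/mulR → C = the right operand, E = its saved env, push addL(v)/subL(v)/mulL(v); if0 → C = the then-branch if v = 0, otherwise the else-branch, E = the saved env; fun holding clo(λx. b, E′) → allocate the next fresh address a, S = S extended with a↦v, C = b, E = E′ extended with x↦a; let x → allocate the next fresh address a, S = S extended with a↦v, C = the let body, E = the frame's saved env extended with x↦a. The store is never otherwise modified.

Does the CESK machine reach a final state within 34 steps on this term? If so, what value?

[0] ⟨C=(if0 (let p = (-2 - 4) in (2 * 0)) then ((λv. ((λw. w) 6)) (if0 1 then -2 else 2)) else (((λw. 3) 5) * (-1 - 7))); E=∅; S=∅; K=∅⟩
[1] ⟨C=(let p = (-2 - 4) in (2 * 0)); E=∅; S=∅; K=[if0]⟩
[2] ⟨C=(-2 - 4); E=∅; S=∅; K=[let p :: if0]⟩
[3] ⟨C=-2; E=∅; S=∅; K=[subR :: let p :: if0]⟩
[4] ⟨C=4; E=∅; S=∅; K=[subL(-2) :: let p :: if0]⟩
[5] ⟨C=(2 * 0); E={p↦0}; S={0↦-6}; K=[if0]⟩
[6] ⟨C=2; E={p↦0}; S={0↦-6}; K=[mulR :: if0]⟩
[7] ⟨C=0; E={p↦0}; S={0↦-6}; K=[mulL(2) :: if0]⟩
[8] ⟨C=((λv. ((λw. w) 6)) (if0 1 then -2 else 2)); E=∅; S={0↦-6}; K=∅⟩
[9] ⟨C=(λv. ((λw. w) 6)); E=∅; S={0↦-6}; K=[arg]⟩
[10] ⟨C=(if0 1 then -2 else 2); E=∅; S={0↦-6}; K=[fun]⟩
[11] ⟨C=1; E=∅; S={0↦-6}; K=[if0 :: fun]⟩
[12] ⟨C=2; E=∅; S={0↦-6}; K=[fun]⟩
[13] ⟨C=((λw. w) 6); E={v↦1}; S={0↦-6, 1↦2}; K=∅⟩
[14] ⟨C=(λw. w); E={v↦1}; S={0↦-6, 1↦2}; K=[arg]⟩
[15] ⟨C=6; E={v↦1}; S={0↦-6, 1↦2}; K=[fun]⟩
[16] ⟨C=w; E={w↦2, v↦1}; S={0↦-6, 1↦2, 2↦6}; K=∅⟩
→ final value 6

Answer: 6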